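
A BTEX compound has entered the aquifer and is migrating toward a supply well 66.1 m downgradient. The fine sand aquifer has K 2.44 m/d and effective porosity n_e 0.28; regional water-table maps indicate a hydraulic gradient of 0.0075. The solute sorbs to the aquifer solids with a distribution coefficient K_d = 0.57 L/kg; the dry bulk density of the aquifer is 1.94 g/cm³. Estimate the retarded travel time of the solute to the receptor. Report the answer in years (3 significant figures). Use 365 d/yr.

q = Ki = 2.44 × 0.0075 = 0.01830 m/d
v_s = q/n_e = 0.01830/0.28 = 0.06536 m/d
Retardation R = 1 + ρ_b·K_d/n = 1 + 1.94×0.57/0.28 = 4.949
Contaminant velocity v_c = v/R = 0.06536/4.949 = 0.01321 m/d
t = L/v_c = 66.1/0.01321 = 5006 d
   = 5006/365 = 13.7 yr

13.7 years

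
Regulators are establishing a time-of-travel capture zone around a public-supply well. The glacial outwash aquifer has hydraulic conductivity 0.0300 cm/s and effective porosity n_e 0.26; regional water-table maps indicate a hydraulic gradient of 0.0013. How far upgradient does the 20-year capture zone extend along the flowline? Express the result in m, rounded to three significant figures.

K = 0.0300 cm/s × 864 = 25.92 m/d
q = Ki = 25.92 × 0.0013 = 0.03370 m/d
Average linear velocity = 0.03370 / 0.26 = 0.1296 m/d
T = 20 yr × 365 = 7300 d
L = v × T = 0.1296 × 7300 = 946.1 m

946 m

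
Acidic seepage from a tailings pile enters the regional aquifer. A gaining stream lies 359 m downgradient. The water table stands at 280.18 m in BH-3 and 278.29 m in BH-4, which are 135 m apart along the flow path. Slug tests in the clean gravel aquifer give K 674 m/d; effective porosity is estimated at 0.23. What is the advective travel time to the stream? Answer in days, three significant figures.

8.75 days

Hydraulic gradient i = (280.18 − 278.29) / 135 = 1.89 / 135 = 0.01400
Darcy flux q = K·i = 674 × 0.01400 = 9.436 m/d
Seepage velocity v = q / n = 9.436 / 0.23 = 41.03 m/d
t = L / v = 359 / 41.03 = 8.751 d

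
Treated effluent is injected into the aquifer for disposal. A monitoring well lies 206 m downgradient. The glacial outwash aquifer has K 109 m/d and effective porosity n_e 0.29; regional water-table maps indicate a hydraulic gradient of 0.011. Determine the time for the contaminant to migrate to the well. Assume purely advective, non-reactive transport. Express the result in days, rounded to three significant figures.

Darcy flux q = K·i = 109 × 0.011 = 1.199 m/d
Seepage velocity v = q / n = 1.199 / 0.29 = 4.134 m/d
t = L / v = 206 / 4.134 = 49.82 d

49.8 days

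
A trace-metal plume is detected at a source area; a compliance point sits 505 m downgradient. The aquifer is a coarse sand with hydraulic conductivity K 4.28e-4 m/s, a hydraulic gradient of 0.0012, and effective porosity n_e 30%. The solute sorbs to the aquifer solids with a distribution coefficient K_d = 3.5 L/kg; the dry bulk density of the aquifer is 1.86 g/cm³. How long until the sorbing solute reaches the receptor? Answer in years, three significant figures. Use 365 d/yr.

K = 4.28e-4 m/s × 86400 s/d = 36.98 m/d
Darcy flux q = K·i = 36.98 × 0.0012 = 0.04438 m/d
v_s = q/n_e = 0.04438/0.30 = 0.1479 m/d
Retardation R = 1 + ρ_b·K_d/n = 1 + 1.86×3.5/0.30 = 22.70
Contaminant velocity v_c = v/R = 0.1479/22.70 = 0.006516 m/d
t = L/v_c = 505/0.006516 = 77500 d
   = 77500/365 = 212 yr

212 years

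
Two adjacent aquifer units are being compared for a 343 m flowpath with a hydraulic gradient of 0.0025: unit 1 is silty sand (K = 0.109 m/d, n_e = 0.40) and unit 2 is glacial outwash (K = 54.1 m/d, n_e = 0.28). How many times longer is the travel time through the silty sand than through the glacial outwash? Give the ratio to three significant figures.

Unit 1 (silty sand): v = 0.109×0.0025/0.40 = 6.813e-4 m/d, t = 343/6.813e-4 = 503500 d
Unit 2 (glacial outwash): v = 54.1×0.0025/0.28 = 0.4830 m/d, t = 343/0.4830 = 710.1 d
t(silty sand) / t(glacial outwash) = 503500/710.1 = 709

709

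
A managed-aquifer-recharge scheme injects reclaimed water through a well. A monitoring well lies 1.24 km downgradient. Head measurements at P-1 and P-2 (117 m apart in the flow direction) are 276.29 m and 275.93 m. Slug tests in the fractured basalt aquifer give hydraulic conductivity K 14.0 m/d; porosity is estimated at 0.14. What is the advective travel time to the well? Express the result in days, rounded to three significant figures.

Hydraulic gradient i = (276.29 − 275.93) / 117 = 0.36 / 117 = 0.003077
Specific discharge q = 14.0 × 0.003077 = 0.04308 m/d
Average linear velocity = 0.04308 / 0.14 = 0.3077 m/d
L = 1.24 km = 1240 m
t = L / v = 1240 / 0.3077 = 4030 d

4030 days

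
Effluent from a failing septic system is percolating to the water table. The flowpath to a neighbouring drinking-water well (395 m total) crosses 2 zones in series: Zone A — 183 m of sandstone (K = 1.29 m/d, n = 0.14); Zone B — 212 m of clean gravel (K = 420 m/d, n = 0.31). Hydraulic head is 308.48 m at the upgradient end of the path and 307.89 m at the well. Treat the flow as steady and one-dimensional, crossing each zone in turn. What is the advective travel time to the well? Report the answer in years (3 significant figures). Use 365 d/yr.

Total head drop ΔH = 308.48 − 307.89 = 0.59 m
Continuity: the same q passes through each zone, so ΔH = q·Σ(L_j/K_j) — the zones act as resistances in series.
Σ(L/K) = 183/1.29 + 212/420 = 141.9 + 0.5048 = 142.4 d
q = ΔH / Σ(L/K) = 0.59 / 142.4 = 0.004144 m/d (same in every zone)
Zone A: v = q/n = 0.004144/0.14 = 0.02960 m/d → t_A = 183/0.02960 = 6182 d
Zone B: v = q/n = 0.004144/0.31 = 0.01337 m/d → t_B = 212/0.01337 = 15860 d
Total t = 6182 + 15860 = 22040 d
   = 22040 / 365 = 60.4 yr

60.4 years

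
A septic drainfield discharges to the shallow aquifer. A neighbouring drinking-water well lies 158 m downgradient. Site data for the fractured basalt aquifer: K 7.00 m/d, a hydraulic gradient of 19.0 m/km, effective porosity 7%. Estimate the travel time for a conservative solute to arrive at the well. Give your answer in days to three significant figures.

83.2 days

Specific discharge q = 7.00 × 0.019 = 0.1330 m/d
v_s = q/n_e = 0.1330/0.07 = 1.900 m/d
t = L / v = 158 / 1.900 = 83.16 d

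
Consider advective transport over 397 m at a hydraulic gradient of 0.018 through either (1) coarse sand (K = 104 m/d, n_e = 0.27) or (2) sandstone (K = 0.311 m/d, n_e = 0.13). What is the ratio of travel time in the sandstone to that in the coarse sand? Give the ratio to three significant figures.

161

Unit 1 (coarse sand): v = 104×0.018/0.27 = 6.933 m/d, t = 397/6.933 = 57.26 d
Unit 2 (sandstone): v = 0.311×0.018/0.13 = 0.04306 m/d, t = 397/0.04306 = 9219 d
t(sandstone) / t(coarse sand) = 9219/57.26 = 161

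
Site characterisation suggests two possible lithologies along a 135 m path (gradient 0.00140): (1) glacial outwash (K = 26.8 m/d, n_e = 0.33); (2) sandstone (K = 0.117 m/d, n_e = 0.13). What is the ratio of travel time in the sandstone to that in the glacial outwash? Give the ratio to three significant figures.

Unit 1 (glacial outwash): v = 26.8×0.0014/0.33 = 0.1137 m/d, t = 135/0.1137 = 1187 d
Unit 2 (sandstone): v = 0.117×0.0014/0.13 = 0.001260 m/d, t = 135/0.001260 = 107100 d
t(sandstone) / t(glacial outwash) = 107100/1187 = 90.2

90.2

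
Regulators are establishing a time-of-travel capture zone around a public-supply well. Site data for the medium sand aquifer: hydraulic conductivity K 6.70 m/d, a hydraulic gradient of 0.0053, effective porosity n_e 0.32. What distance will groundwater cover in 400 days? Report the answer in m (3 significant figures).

44.4 m

Darcy flux q = K·i = 6.70 × 0.0053 = 0.03551 m/d
Seepage velocity v = q / n = 0.03551 / 0.32 = 0.1110 m/d
L = v × T = 0.1110 × 400 = 44.39 m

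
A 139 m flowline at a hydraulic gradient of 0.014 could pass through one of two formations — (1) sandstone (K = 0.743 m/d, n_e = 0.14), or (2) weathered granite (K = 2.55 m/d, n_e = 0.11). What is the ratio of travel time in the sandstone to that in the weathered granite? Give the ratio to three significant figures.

Unit 1 (sandstone): v = 0.743×0.014/0.14 = 0.07430 m/d, t = 139/0.07430 = 1871 d
Unit 2 (weathered granite): v = 2.55×0.014/0.11 = 0.3245 m/d, t = 139/0.3245 = 428.3 d
t(sandstone) / t(weathered granite) = 1871/428.3 = 4.37

4.37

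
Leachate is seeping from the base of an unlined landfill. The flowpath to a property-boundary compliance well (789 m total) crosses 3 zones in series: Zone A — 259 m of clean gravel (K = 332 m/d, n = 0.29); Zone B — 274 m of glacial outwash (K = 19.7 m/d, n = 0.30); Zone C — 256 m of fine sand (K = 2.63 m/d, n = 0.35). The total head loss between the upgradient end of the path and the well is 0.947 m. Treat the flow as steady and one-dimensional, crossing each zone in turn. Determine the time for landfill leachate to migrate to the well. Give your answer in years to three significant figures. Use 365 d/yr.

80.0 years

Steady 1-D flow in series ⇒ the Darcy flux q is identical in every zone and the zone head losses add (resistances L/K in series).
Σ(L/K) = 259/332 + 274/19.7 + 256/2.63 = 0.7801 + 13.91 + 97.34 = 112.0 d
q = ΔH / Σ(L/K) = 0.947 / 112.0 = 0.008453 m/d (same in every zone)
Zone A: v = q/n = 0.008453/0.29 = 0.02915 m/d → t_A = 259/0.02915 = 8885 d
Zone B: v = q/n = 0.008453/0.30 = 0.02818 m/d → t_B = 274/0.02818 = 9724 d
Zone C: v = q/n = 0.008453/0.35 = 0.02415 m/d → t_C = 256/0.02415 = 10600 d
Total t = 8885 + 9724 + 10600 = 29210 d
   = 29210 / 365 = 80.0 yr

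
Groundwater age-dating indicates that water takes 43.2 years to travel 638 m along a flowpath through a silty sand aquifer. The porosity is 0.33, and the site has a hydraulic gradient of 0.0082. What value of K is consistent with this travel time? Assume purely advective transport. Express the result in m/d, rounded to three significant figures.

1.63 m/d

t = 43.2 years = 15770 d
v = L / t = 638 / 15770 = 0.04046 m/d
K = v · n / i = 0.04046 × 0.33 / 0.0082 = 1.63 m/d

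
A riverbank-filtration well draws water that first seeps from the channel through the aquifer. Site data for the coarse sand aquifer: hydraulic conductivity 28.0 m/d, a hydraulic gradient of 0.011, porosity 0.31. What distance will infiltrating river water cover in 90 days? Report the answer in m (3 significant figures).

89.4 m

Darcy flux q = K·i = 28.0 × 0.011 = 0.3080 m/d
Average linear velocity = 0.3080 / 0.31 = 0.9935 m/d
L = v × T = 0.9935 × 90 = 89.42 m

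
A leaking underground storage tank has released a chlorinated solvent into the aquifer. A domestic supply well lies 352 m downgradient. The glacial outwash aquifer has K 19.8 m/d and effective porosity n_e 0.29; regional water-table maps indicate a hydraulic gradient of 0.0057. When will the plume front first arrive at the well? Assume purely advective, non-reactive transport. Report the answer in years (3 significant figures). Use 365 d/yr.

2.48 years

Specific discharge q = 19.8 × 0.0057 = 0.1129 m/d
v_s = q/n_e = 0.1129/0.29 = 0.3892 m/d
t = L / v = 352 / 0.3892 = 904.5 d
   = 904.5 / 365 = 2.48 yr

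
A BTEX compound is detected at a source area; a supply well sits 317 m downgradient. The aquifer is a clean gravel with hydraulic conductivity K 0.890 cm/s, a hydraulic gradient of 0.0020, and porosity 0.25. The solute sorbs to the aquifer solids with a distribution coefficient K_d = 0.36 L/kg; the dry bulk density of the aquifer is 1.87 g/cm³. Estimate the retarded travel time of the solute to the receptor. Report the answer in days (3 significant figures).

K = 0.890 cm/s × 864 = 769.0 m/d
q = Ki = 769.0 × 0.0020 = 1.538 m/d
Seepage velocity v = q / n = 1.538 / 0.25 = 6.152 m/d
Retardation R = 1 + ρ_b·K_d/n = 1 + 1.87×0.36/0.25 = 3.693
Contaminant velocity v_c = v/R = 6.152/3.693 = 1.666 m/d
t = L/v_c = 317/1.666 = 190.3 d

190 days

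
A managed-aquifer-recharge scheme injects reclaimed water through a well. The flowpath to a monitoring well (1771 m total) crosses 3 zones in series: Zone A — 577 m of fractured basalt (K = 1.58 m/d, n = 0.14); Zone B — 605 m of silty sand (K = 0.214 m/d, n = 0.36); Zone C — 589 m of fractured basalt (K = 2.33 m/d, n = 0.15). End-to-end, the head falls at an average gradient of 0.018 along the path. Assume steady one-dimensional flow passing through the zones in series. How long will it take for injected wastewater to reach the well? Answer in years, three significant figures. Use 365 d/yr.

115 years

Continuity: the same q passes through each zone, so ΔH = q·Σ(L_j/K_j) — the zones act as resistances in series.
Σ(L/K) = 577/1.58 + 605/0.214 + 589/2.33 = 365.2 + 2827 + 252.8 = 3445 d
K_eq = L_total / Σ(L/K) = 1771 / 3445 = 0.5141 m/d
q = K_eq · i = 0.5141 × 0.018 = 0.009253 m/d (same in every zone)
Zone A: v = q/n = 0.009253/0.14 = 0.06609 m/d → t_A = 577/0.06609 = 8730 d
Zone B: v = q/n = 0.009253/0.36 = 0.02570 m/d → t_B = 605/0.02570 = 23540 d
Zone C: v = q/n = 0.009253/0.15 = 0.06169 m/d → t_C = 589/0.06169 = 9548 d
Total t = 8730 + 23540 + 9548 = 41820 d
   = 41820 / 365 = 115 yr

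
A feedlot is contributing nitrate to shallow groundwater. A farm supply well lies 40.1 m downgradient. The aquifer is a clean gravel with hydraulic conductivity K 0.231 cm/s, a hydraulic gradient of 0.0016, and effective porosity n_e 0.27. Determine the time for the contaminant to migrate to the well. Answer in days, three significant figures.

33.9 days

K = 0.231 cm/s × 864 = 199.6 m/d
Specific discharge q = 199.6 × 0.0016 = 0.3193 m/d
v = Ki/n = 199.6·0.0016/0.27 = 1.183 m/d
t = L / v = 40.1 / 1.183 = 33.90 d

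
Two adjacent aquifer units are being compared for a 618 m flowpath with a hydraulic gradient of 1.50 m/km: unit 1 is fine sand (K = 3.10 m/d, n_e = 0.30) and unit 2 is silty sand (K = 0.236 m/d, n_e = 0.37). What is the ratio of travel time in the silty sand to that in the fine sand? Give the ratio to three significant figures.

Unit 1 (fine sand): v = 3.10×0.0015/0.30 = 0.01550 m/d, t = 618/0.01550 = 39870 d
Unit 2 (silty sand): v = 0.236×0.0015/0.37 = 9.568e-4 m/d, t = 618/9.568e-4 = 645900 d
t(silty sand) / t(fine sand) = 645900/39870 = 16.2

16.2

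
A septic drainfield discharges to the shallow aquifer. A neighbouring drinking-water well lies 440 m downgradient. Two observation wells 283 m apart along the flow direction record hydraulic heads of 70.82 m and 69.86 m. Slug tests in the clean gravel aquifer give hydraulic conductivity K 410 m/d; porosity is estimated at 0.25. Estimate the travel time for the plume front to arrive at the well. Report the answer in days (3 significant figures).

79.1 days

Hydraulic gradient i = (70.82 − 69.86) / 283 = 0.96 / 283 = 0.003392
Darcy flux q = K·i = 410 × 0.003392 = 1.391 m/d
Seepage velocity v = q / n = 1.391 / 0.25 = 5.563 m/d
t = L / v = 440 / 5.563 = 79.09 d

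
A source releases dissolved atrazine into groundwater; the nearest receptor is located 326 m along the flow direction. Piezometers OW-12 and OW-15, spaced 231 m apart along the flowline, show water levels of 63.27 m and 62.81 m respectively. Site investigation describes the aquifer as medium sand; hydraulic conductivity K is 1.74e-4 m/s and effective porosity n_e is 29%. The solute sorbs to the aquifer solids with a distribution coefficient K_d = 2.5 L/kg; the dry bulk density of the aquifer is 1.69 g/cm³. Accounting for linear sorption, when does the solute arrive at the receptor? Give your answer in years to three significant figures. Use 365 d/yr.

Hydraulic gradient i = (63.27 − 62.81) / 231 = 0.46 / 231 = 0.001991
K = 1.74e-4 m/s × 86400 s/d = 15.03 m/d
Specific discharge q = 15.03 × 0.001991 = 0.02994 m/d
v = Ki/n = 15.03·0.001991/0.29 = 0.1032 m/d
Retardation R = 1 + ρ_b·K_d/n = 1 + 1.69×2.5/0.29 = 15.57
Contaminant velocity v_c = v/R = 0.1032/15.57 = 0.006631 m/d
t = L/v_c = 326/0.006631 = 49170 d
   = 49170/365 = 135 yr

135 years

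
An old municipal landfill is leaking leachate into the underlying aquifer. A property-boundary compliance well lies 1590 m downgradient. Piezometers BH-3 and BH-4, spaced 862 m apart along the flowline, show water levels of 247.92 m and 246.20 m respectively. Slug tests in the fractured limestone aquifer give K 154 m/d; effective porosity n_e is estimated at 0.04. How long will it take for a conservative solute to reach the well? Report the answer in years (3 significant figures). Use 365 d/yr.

0.567 years

Hydraulic gradient i = (247.92 − 246.20) / 862 = 1.72 / 862 = 0.001995
Darcy flux q = K·i = 154 × 0.001995 = 0.3073 m/d
Average linear velocity = 0.3073 / 0.04 = 7.682 m/d
t = L / v = 1590 / 7.682 = 207.0 d
   = 207.0 / 365 = 0.567 yr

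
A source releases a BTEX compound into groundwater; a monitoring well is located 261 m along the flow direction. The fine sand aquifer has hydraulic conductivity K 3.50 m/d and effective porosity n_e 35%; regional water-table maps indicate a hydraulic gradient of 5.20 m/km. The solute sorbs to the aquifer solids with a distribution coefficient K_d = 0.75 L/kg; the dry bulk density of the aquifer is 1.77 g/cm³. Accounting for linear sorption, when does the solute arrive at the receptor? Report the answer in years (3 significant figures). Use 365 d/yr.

q = Ki = 3.50 × 0.0052 = 0.01820 m/d
Average linear velocity = 0.01820 / 0.35 = 0.05200 m/d
Retardation R = 1 + ρ_b·K_d/n = 1 + 1.77×0.75/0.35 = 4.793
Contaminant velocity v_c = v/R = 0.05200/4.793 = 0.01085 m/d
t = L/v_c = 261/0.01085 = 24060 d
   = 24060/365 = 65.9 yr

65.9 years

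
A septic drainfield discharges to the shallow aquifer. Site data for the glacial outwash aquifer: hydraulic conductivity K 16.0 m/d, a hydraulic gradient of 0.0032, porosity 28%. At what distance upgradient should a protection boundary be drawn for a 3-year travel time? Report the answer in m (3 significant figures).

q = Ki = 16.0 × 0.0032 = 0.05120 m/d
v = Ki/n = 16.0·0.0032/0.28 = 0.1829 m/d
T = 3 yr × 365 = 1095 d
L = v × T = 0.1829 × 1095 = 200.2 m

200 m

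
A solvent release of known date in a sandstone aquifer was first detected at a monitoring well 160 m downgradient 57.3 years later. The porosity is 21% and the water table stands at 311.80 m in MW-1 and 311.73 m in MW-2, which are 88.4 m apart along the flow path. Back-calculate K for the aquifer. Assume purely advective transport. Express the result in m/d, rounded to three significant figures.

Hydraulic gradient i = (311.80 − 311.73) / 88.4 = 0.07 / 88.4 = 7.919e-4
t = 57.3 years = 20910 d
v = L / t = 160 / 20910 = 0.007650 m/d
K = v · n / i = 0.007650 × 0.21 / 7.919e-4 = 2.03 m/d

2.03 m/d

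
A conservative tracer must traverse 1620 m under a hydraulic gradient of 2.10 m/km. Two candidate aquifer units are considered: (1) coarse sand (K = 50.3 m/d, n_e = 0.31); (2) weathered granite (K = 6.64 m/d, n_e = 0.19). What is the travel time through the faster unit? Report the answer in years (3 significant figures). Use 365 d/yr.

13.0 years

Unit 1 (coarse sand): v = 50.3×0.0021/0.31 = 0.3407 m/d, t = 1620/0.3407 = 4754 d
Unit 2 (weathered granite): v = 6.64×0.0021/0.19 = 0.07339 m/d, t = 1620/0.07339 = 22070 d
Faster: 4754 d / 365 = 13.0 yr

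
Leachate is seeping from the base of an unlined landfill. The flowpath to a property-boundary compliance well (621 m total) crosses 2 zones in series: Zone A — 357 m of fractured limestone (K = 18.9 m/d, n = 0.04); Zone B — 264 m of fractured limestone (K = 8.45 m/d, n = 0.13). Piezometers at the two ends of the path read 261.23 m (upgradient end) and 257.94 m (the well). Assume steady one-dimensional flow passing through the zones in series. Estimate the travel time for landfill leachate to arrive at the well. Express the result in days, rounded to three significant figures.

741 days

Total head drop ΔH = 261.23 − 257.94 = 3.29 m
Steady 1-D flow in series ⇒ the Darcy flux q is identical in every zone and the zone head losses add (resistances L/K in series).
Σ(L/K) = 357/18.9 + 264/8.45 = 18.89 + 31.24 = 50.13 d
q = ΔH / Σ(L/K) = 3.29 / 50.13 = 0.06563 m/d (same in every zone)
Zone A: v = q/n = 0.06563/0.04 = 1.641 m/d → t_A = 357/1.641 = 217.6 d
Zone B: v = q/n = 0.06563/0.13 = 0.5048 m/d → t_B = 264/0.5048 = 523.0 d
Total t = 217.6 + 523.0 = 740.5 d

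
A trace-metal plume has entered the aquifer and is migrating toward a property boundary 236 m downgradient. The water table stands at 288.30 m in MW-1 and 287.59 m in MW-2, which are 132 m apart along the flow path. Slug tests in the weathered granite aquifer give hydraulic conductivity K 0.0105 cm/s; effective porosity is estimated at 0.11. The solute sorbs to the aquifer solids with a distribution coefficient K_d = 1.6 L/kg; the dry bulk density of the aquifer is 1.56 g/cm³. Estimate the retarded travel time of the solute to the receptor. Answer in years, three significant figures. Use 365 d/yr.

34.5 years

Hydraulic gradient i = (288.30 − 287.59) / 132 = 0.71 / 132 = 0.005379
K = 0.0105 cm/s × 864 = 9.072 m/d
Darcy flux q = K·i = 9.072 × 0.005379 = 0.04880 m/d
Average linear velocity = 0.04880 / 0.11 = 0.4436 m/d
Retardation R = 1 + ρ_b·K_d/n = 1 + 1.56×1.6/0.11 = 23.69
Contaminant velocity v_c = v/R = 0.4436/23.69 = 0.01872 m/d
t = L/v_c = 236/0.01872 = 12600 d
   = 12600/365 = 34.5 yr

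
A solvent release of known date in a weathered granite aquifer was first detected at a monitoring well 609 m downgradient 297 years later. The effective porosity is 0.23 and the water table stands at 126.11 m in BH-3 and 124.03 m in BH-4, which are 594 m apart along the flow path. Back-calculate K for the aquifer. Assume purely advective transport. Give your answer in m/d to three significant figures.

Hydraulic gradient i = (126.11 − 124.03) / 594 = 2.08 / 594 = 0.003502
t = 297 years = 108400 d
v = L / t = 609 / 108400 = 0.005618 m/d
K = v · n / i = 0.005618 × 0.23 / 0.003502 = 0.369 m/d

0.369 m/d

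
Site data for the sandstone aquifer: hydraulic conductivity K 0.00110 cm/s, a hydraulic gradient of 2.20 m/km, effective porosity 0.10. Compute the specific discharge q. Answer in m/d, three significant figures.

0.00209 m/d

K = 0.00110 cm/s × 864 = 0.9504 m/d
Specific discharge q = 0.9504 × 0.0022 = 0.002091 m/d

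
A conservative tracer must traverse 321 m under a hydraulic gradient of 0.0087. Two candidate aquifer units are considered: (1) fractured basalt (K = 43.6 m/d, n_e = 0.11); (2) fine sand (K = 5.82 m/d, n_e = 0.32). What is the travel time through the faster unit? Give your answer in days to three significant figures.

Unit 1 (fractured basalt): v = 43.6×0.0087/0.11 = 3.448 m/d, t = 321/3.448 = 93.09 d
Unit 2 (fine sand): v = 5.82×0.0087/0.32 = 0.1582 m/d, t = 321/0.1582 = 2029 d
Faster unit: t = 93.1 d

93.1 days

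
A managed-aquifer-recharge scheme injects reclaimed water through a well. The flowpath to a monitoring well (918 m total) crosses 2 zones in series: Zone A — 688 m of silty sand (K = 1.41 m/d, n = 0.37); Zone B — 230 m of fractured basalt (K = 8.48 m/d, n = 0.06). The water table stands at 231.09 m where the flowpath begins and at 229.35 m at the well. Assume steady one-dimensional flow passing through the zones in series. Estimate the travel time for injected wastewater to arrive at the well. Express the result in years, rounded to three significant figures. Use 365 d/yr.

218 years

Total head drop ΔH = 231.09 − 229.35 = 1.74 m
Continuity: the same q passes through each zone, so ΔH = q·Σ(L_j/K_j) — the zones act as resistances in series.
Σ(L/K) = 688/1.41 + 230/8.48 = 487.9 + 27.12 = 515.1 d
q = ΔH / Σ(L/K) = 1.74 / 515.1 = 0.003378 m/d (same in every zone)
Zone A: v = q/n = 0.003378/0.37 = 0.009130 m/d → t_A = 688/0.009130 = 75350 d
Zone B: v = q/n = 0.003378/0.06 = 0.05630 m/d → t_B = 230/0.05630 = 4085 d
Total t = 75350 + 4085 = 79440 d
   = 79440 / 365 = 218 yr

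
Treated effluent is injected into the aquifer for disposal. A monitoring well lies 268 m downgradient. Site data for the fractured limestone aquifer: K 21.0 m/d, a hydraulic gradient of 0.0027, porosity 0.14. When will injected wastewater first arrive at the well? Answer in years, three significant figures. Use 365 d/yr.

1.81 years

Darcy flux q = K·i = 21.0 × 0.0027 = 0.05670 m/d
v = Ki/n = 21.0·0.0027/0.14 = 0.4050 m/d
t = L / v = 268 / 0.4050 = 661.7 d
   = 661.7 / 365 = 1.81 yr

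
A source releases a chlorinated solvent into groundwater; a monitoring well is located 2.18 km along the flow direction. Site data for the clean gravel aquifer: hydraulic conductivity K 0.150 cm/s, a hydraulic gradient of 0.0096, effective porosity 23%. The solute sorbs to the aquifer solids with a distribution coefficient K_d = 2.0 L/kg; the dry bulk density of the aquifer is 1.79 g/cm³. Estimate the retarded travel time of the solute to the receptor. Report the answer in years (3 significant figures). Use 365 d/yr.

K = 0.150 cm/s × 864 = 129.6 m/d
Darcy flux q = K·i = 129.6 × 0.0096 = 1.244 m/d
v = Ki/n = 129.6·0.0096/0.23 = 5.409 m/d
Retardation R = 1 + ρ_b·K_d/n = 1 + 1.79×2.0/0.23 = 16.57
Contaminant velocity v_c = v/R = 5.409/16.57 = 0.3266 m/d
L = 2.18 km = 2180 m
t = L/v_c = 2180/0.3266 = 6676 d
   = 6676/365 = 18.3 yr

18.3 years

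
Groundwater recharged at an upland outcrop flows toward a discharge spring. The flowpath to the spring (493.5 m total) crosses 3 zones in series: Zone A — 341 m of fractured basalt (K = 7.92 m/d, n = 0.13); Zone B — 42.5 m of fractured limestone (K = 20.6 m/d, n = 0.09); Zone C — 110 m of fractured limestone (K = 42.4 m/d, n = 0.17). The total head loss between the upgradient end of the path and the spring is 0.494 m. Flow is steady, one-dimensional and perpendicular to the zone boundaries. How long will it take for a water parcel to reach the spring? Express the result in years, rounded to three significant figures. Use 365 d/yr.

Continuity: the same q passes through each zone, so ΔH = q·Σ(L_j/K_j) — the zones act as resistances in series.
Σ(L/K) = 341/7.92 + 42.5/20.6 + 110/42.4 = 43.06 + 2.063 + 2.594 = 47.71 d
q = ΔH / Σ(L/K) = 0.494 / 47.71 = 0.01035 m/d (same in every zone)
Zone A: v = q/n = 0.01035/0.13 = 0.07964 m/d → t_A = 341/0.07964 = 4282 d
Zone B: v = q/n = 0.01035/0.09 = 0.1150 m/d → t_B = 42.5/0.1150 = 369.4 d
Zone C: v = q/n = 0.01035/0.17 = 0.06090 m/d → t_C = 110/0.06090 = 1806 d
Total t = 4282 + 369.4 + 1806 = 6457 d
   = 6457 / 365 = 17.7 yr

17.7 years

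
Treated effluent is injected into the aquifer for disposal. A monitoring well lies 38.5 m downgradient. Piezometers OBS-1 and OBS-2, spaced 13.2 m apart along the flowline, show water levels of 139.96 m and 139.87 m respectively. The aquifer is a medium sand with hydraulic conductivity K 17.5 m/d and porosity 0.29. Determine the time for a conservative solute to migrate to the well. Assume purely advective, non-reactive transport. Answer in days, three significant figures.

93.6 days

Hydraulic gradient i = (139.96 − 139.87) / 13.2 = 0.09 / 13.2 = 0.006818
Specific discharge q = 17.5 × 0.006818 = 0.1193 m/d
Average linear velocity = 0.1193 / 0.29 = 0.4114 m/d
t = L / v = 38.5 / 0.4114 = 93.57 d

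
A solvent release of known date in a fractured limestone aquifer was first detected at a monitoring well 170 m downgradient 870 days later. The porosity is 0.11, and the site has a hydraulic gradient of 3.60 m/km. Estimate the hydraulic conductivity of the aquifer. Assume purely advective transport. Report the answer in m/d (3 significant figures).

v = L / t = 170 / 870 = 0.1954 m/d
K = v · n / i = 0.1954 × 0.11 / 0.0036 = 5.97 m/d

5.97 m/d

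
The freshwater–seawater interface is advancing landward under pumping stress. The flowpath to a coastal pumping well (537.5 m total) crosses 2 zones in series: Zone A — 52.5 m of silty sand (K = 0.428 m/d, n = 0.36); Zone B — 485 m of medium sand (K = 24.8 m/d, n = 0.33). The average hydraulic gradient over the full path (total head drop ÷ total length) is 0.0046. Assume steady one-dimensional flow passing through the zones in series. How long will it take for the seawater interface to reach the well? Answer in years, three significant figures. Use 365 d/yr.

28.2 years

For zones in series the flux q is common to all zones; the equivalent conductivity is the harmonic (thickness-weighted) mean, K_eq = L_total / Σ(L_j/K_j).
Σ(L/K) = 52.5/0.428 + 485/24.8 = 122.7 + 19.56 = 142.2 d
K_eq = L_total / Σ(L/K) = 537.5 / 142.2 = 3.779 m/d
q = K_eq · i = 3.779 × 0.0046 = 0.01739 m/d (same in every zone)
Zone A: v = q/n = 0.01739/0.36 = 0.04829 m/d → t_A = 52.5/0.04829 = 1087 d
Zone B: v = q/n = 0.01739/0.33 = 0.05268 m/d → t_B = 485/0.05268 = 9206 d
Total t = 1087 + 9206 = 10290 d
   = 10290 / 365 = 28.2 yr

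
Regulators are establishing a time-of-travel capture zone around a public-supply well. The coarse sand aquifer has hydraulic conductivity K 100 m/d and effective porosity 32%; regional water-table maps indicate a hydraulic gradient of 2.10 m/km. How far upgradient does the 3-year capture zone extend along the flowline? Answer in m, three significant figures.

Darcy flux q = K·i = 100 × 0.0021 = 0.2100 m/d
v = Ki/n = 100·0.0021/0.32 = 0.6563 m/d
T = 3 yr × 365 = 1095 d
L = v × T = 0.6563 × 1095 = 718.6 m

719 m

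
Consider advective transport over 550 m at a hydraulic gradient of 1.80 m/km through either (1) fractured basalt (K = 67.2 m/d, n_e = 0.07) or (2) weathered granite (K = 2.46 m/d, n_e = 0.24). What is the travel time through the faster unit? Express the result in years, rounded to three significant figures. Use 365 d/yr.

0.872 years

Unit 1 (fractured basalt): v = 67.2×0.0018/0.07 = 1.728 m/d, t = 550/1.728 = 318.3 d
Unit 2 (weathered granite): v = 2.46×0.0018/0.24 = 0.01845 m/d, t = 550/0.01845 = 29810 d
Faster: 318.3 d / 365 = 0.872 yr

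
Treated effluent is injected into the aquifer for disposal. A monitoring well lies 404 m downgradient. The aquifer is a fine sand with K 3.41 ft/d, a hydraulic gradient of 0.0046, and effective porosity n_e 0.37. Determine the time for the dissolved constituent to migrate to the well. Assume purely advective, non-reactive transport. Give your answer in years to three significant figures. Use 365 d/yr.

K = 3.41 ft/d × 0.3048 = 1.039 m/d
Darcy flux q = K·i = 1.039 × 0.0046 = 0.004781 m/d
v = Ki/n = 1.039·0.0046/0.37 = 0.01292 m/d
t = L / v = 404 / 0.01292 = 31260 d
   = 31260 / 365 = 85.7 yr

85.7 years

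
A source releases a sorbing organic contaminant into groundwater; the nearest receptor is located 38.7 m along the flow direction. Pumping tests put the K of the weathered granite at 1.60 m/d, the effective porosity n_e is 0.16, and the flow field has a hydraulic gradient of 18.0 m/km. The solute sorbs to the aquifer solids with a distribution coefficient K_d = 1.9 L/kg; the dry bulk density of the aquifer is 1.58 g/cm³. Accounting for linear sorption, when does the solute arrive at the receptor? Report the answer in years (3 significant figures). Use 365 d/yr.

11.6 years

q = Ki = 1.60 × 0.018 = 0.02880 m/d
v_s = q/n_e = 0.02880/0.16 = 0.1800 m/d
Retardation R = 1 + ρ_b·K_d/n = 1 + 1.58×1.9/0.16 = 19.76
Contaminant velocity v_c = v/R = 0.1800/19.76 = 0.009108 m/d
t = L/v_c = 38.7/0.009108 = 4249 d
   = 4249/365 = 11.6 yr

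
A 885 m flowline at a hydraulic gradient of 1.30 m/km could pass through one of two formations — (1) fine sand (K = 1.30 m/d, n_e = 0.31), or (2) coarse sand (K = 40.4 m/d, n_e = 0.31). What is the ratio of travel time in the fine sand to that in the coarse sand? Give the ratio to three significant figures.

31.1

Unit 1 (fine sand): v = 1.30×0.0013/0.31 = 0.005452 m/d, t = 885/0.005452 = 162300 d
Unit 2 (coarse sand): v = 40.4×0.0013/0.31 = 0.1694 m/d, t = 885/0.1694 = 5224 d
t(fine sand) / t(coarse sand) = 162300/5224 = 31.1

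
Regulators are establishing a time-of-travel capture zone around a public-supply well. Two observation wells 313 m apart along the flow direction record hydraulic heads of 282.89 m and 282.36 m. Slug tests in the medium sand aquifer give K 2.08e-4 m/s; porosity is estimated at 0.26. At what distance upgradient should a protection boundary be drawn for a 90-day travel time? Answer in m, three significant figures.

Hydraulic gradient i = (282.89 − 282.36) / 313 = 0.53 / 313 = 0.001693
K = 2.08e-4 m/s × 86400 s/d = 17.97 m/d
Specific discharge q = 17.97 × 0.001693 = 0.03043 m/d
Average linear velocity = 0.03043 / 0.26 = 0.1170 m/d
L = v × T = 0.1170 × 90 = 10.53 m

10.5 m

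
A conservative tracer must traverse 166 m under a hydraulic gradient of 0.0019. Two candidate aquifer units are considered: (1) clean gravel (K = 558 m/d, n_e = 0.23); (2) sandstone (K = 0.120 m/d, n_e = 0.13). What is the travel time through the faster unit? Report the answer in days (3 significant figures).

36.0 days

Unit 1 (clean gravel): v = 558×0.0019/0.23 = 4.610 m/d, t = 166/4.610 = 36.01 d
Unit 2 (sandstone): v = 0.120×0.0019/0.13 = 0.001754 m/d, t = 166/0.001754 = 94650 d
Faster unit: t = 36.0 d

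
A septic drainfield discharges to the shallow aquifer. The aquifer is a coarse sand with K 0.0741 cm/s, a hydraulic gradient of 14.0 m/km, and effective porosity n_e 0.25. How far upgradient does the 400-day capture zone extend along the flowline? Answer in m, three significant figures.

K = 0.0741 cm/s × 864 = 64.02 m/d
q = Ki = 64.02 × 0.014 = 0.8963 m/d
v_s = q/n_e = 0.8963/0.25 = 3.585 m/d
L = v × T = 3.585 × 400 = 1434 m

1430 m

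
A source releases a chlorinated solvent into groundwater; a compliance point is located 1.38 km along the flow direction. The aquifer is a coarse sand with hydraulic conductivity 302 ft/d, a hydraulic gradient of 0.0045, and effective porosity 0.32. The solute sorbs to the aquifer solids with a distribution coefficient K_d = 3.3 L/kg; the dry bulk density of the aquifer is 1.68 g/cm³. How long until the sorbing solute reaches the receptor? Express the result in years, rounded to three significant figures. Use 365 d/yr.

K = 302 ft/d × 0.3048 = 92.05 m/d
Darcy flux q = K·i = 92.05 × 0.0045 = 0.4142 m/d
Average linear velocity = 0.4142 / 0.32 = 1.294 m/d
Retardation R = 1 + ρ_b·K_d/n = 1 + 1.68×3.3/0.32 = 18.33
Contaminant velocity v_c = v/R = 1.294/18.33 = 0.07064 m/d
L = 1.38 km = 1380 m
t = L/v_c = 1380/0.07064 = 19540 d
   = 19540/365 = 53.5 yr

53.5 years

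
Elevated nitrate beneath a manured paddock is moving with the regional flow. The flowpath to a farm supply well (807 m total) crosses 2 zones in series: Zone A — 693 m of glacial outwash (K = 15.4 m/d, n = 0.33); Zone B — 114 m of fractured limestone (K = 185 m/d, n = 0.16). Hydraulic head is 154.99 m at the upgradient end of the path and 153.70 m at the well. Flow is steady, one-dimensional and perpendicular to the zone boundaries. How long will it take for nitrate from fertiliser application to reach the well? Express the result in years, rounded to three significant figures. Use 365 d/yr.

Total head drop ΔH = 154.99 − 153.70 = 1.29 m
Continuity: the same q passes through each zone, so ΔH = q·Σ(L_j/K_j) — the zones act as resistances in series.
Σ(L/K) = 693/15.4 + 114/185 = 45.00 + 0.6162 = 45.62 d
q = ΔH / Σ(L/K) = 1.29 / 45.62 = 0.02828 m/d (same in every zone)
Zone A: v = q/n = 0.02828/0.33 = 0.08570 m/d → t_A = 693/0.08570 = 8087 d
Zone B: v = q/n = 0.02828/0.16 = 0.1767 m/d → t_B = 114/0.1767 = 645.0 d
Total t = 8087 + 645.0 = 8732 d
   = 8732 / 365 = 23.9 yr

23.9 years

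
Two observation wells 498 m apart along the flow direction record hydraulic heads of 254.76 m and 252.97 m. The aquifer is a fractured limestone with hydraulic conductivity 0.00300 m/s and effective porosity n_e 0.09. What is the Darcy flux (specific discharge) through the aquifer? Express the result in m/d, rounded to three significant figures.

0.932 m/d

Hydraulic gradient i = (254.76 − 252.97) / 498 = 1.79 / 498 = 0.003594
K = 0.00300 m/s × 86400 s/d = 259.2 m/d
q = Ki = 259.2 × 0.003594 = 0.9317 m/d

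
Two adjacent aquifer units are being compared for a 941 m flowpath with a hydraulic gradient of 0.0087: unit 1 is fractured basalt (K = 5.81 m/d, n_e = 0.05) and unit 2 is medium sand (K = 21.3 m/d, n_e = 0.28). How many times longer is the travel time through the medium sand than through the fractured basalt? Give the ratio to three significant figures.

1.53

Unit 1 (fractured basalt): v = 5.81×0.0087/0.05 = 1.011 m/d, t = 941/1.011 = 930.8 d
Unit 2 (medium sand): v = 21.3×0.0087/0.28 = 0.6618 m/d, t = 941/0.6618 = 1422 d
t(medium sand) / t(fractured basalt) = 1422/930.8 = 1.53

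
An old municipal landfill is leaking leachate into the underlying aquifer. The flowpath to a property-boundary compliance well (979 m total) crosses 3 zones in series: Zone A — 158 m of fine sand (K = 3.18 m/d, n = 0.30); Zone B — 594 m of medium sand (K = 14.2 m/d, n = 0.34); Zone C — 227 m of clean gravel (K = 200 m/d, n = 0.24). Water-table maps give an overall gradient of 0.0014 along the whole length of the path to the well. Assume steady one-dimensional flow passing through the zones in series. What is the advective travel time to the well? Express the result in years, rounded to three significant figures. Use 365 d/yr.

Steady 1-D flow in series ⇒ the Darcy flux q is identical in every zone and the zone head losses add (resistances L/K in series).
Σ(L/K) = 158/3.18 + 594/14.2 + 227/200 = 49.69 + 41.83 + 1.135 = 92.65 d
K_eq = L_total / Σ(L/K) = 979 / 92.65 = 10.57 m/d
q = K_eq · i = 10.57 × 0.0014 = 0.01479 m/d (same in every zone)
Zone A: v = q/n = 0.01479/0.30 = 0.04931 m/d → t_A = 158/0.04931 = 3204 d
Zone B: v = q/n = 0.01479/0.34 = 0.04351 m/d → t_B = 594/0.04351 = 13650 d
Zone C: v = q/n = 0.01479/0.24 = 0.06164 m/d → t_C = 227/0.06164 = 3683 d
Total t = 3204 + 13650 + 3683 = 20540 d
   = 20540 / 365 = 56.3 yr

56.3 years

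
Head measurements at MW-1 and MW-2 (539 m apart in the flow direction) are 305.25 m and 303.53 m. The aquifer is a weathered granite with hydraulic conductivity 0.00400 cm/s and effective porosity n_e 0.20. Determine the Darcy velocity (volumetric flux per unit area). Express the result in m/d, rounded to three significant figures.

0.0110 m/d

Hydraulic gradient i = (305.25 − 303.53) / 539 = 1.72 / 539 = 0.003191
K = 0.00400 cm/s × 864 = 3.456 m/d
q = Ki = 3.456 × 0.003191 = 0.01103 m/d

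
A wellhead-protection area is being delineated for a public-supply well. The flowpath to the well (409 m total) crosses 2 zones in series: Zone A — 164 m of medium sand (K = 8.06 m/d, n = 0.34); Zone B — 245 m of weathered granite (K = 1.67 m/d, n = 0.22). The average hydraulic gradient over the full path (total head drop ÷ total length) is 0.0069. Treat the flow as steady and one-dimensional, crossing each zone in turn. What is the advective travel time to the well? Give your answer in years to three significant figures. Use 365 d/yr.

17.8 years

For zones in series the flux q is common to all zones; the equivalent conductivity is the harmonic (thickness-weighted) mean, K_eq = L_total / Σ(L_j/K_j).
Σ(L/K) = 164/8.06 + 245/1.67 = 20.35 + 146.7 = 167.1 d
K_eq = L_total / Σ(L/K) = 409 / 167.1 = 2.448 m/d
q = K_eq · i = 2.448 × 0.0069 = 0.01689 m/d (same in every zone)
Zone A: v = q/n = 0.01689/0.34 = 0.04969 m/d → t_A = 164/0.04969 = 3301 d
Zone B: v = q/n = 0.01689/0.22 = 0.07679 m/d → t_B = 245/0.07679 = 3191 d
Total t = 3301 + 3191 = 6491 d
   = 6491 / 365 = 17.8 yr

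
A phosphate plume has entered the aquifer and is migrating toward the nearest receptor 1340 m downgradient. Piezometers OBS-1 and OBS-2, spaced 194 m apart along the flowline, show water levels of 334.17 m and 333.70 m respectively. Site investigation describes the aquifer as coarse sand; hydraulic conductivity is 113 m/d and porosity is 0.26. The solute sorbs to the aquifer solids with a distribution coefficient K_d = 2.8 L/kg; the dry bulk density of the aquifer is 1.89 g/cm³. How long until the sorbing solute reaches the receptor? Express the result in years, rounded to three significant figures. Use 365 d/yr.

Hydraulic gradient i = (334.17 − 333.70) / 194 = 0.47 / 194 = 0.002423
Specific discharge q = 113 × 0.002423 = 0.2738 m/d
v_s = q/n_e = 0.2738/0.26 = 1.053 m/d
Retardation R = 1 + ρ_b·K_d/n = 1 + 1.89×2.8/0.26 = 21.35
Contaminant velocity v_c = v/R = 1.053/21.35 = 0.04931 m/d
t = L/v_c = 1340/0.04931 = 27180 d
   = 27180/365 = 74.5 yr

74.5 years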